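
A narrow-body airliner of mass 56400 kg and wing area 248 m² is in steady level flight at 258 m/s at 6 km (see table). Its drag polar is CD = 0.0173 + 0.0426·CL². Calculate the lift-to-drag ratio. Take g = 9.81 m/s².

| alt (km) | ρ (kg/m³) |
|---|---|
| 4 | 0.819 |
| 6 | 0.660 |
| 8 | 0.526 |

At 6 km, from the table: ρ = 0.660 kg/m³.
Level flight ⇒ L = W = m·g = 56400 × 9.81 = 5.5328×10^5 N.
q = ½ρv² = ½ × 0.66 × 258² = 21970 Pa.
CL = 2W/(ρv²S) = 2×5.5328×10^5/(0.66×258²×248) = 0.1016.
CD = 0.0173 + 0.0426 × 0.1016² = 0.01774.
L/D = CL/CD = 0.1016 / 0.01774 = 5.73

L/D = 5.73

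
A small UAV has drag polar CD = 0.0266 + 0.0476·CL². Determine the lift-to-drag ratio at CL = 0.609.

CD = 0.0266 + 0.0476 × 0.609² = 0.04425
L/D = CL/CD = 0.609 / 0.04425 = 13.8

L/D = 13.8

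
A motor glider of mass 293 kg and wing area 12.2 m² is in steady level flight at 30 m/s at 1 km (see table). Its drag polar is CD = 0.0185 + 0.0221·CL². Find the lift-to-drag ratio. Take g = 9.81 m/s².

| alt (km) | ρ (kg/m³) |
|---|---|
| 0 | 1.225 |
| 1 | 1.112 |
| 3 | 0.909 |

L/D = 20.1

At 1 km, from the table: ρ = 1.112 kg/m³.
In steady level flight, lift balances weight: W = mg = 293 × 9.81 = 2874.3 N.
Dynamic pressure q = 0.5 × 1.112 × 30² = 500.4 Pa.
CL = 2W/(ρv²S) = 2×2874.3/(1.112×30²×12.2) = 0.4708.
CD = 0.0185 + 0.0221 × 0.4708² = 0.0234.
L/D = CL/CD = 0.4708 / 0.0234 = 20.1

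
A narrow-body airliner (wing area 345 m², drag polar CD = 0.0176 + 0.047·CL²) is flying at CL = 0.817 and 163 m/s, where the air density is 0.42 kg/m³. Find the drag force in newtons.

CD = 0.0176 + 0.047 × 0.817² = 0.04897
D = ½ρv²S·CD = ½ × 0.42 × 163² × 345 × 0.04897 = 94300 N

D = 94300 N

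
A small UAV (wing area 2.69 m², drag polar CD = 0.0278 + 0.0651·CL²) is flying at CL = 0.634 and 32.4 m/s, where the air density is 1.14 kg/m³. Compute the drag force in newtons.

CD = 0.0278 + 0.0651 × 0.634² = 0.05397
D = ½ρv²S·CD = ½ × 1.14 × 32.4² × 2.69 × 0.05397 = 86.9 N

D = 86.9 N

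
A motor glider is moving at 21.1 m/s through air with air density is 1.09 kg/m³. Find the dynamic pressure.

q = ½ρv² = ½ × 1.09 × 21.1² = 243 Pa

q = 243 Pa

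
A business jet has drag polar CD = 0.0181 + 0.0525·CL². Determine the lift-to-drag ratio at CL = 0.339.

L/D = 14

CD = 0.0181 + 0.0525 × 0.339² = 0.02413
L/D = CL/CD = 0.339 / 0.02413 = 14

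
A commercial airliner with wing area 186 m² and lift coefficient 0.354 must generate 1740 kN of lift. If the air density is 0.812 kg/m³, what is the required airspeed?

v = 255 m/s

L = ½ρv²S·CL ⇒ v = √(2L/(ρ·S·CL))
v = √(2 × 1.74×10^6 / (0.812 × 186 × 0.354)) = √65090 = 255 m/s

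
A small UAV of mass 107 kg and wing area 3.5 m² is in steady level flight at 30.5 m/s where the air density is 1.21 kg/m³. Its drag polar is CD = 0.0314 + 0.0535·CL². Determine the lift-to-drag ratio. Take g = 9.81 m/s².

L/D = 11.4

Weight W = mg = 107 × 9.81 = 1049.7 N; in level flight L = W.
q = ½ρv² = ½ × 1.21 × 30.5² = 562.8 Pa.
Required CL = L/(qS) = 1049.7/(562.8·3.5) = 0.5329.
CD = 0.0314 + 0.0535 × 0.5329² = 0.04659.
L/D = CL/CD = 0.5329 / 0.04659 = 11.4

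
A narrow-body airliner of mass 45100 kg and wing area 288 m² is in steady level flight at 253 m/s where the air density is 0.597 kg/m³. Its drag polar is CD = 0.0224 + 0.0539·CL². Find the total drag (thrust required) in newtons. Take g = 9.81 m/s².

In steady level flight, lift balances weight: W = mg = 45100 × 9.81 = 4.4243×10^5 N.
Dynamic pressure q = 0.5 × 0.597 × 253² = 19110 Pa.
CL = W/(q·S) = 4.4243×10^5 / (19110 × 288) = 0.0804.
CD = 0.0224 + 0.0539 × 0.0804² = 0.02275.
D = q·S·CD = 19110 × 288 × 0.02275 = 1.252×10^5 N

D = 1.25×10^5 N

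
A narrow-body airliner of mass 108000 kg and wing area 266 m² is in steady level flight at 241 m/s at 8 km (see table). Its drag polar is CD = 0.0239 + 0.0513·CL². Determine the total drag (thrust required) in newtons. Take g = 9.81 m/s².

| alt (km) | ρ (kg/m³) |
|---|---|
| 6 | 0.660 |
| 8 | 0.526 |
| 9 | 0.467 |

At 8 km, from the table: ρ = 0.526 kg/m³.
Weight W = mg = 108000 × 9.81 = 1.0595×10^6 N; in level flight L = W.
q = ½ρv² = ½ × 0.526 × 241² = 15280 Pa.
CL = 2W/(ρv²S) = 2×1.0595×10^6/(0.526×241²×266) = 0.2607.
CD = 0.0239 + 0.0513 × 0.2607² = 0.02739.
D = q·S·CD = 15280 × 266 × 0.02739 = 1.113×10^5 N

D = 1.11×10^5 N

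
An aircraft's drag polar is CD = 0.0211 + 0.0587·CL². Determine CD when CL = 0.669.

CD = 0.0474

CD = 0.0211 + 0.0587 × 0.669² = 0.0211 + 0.02627 = 0.0474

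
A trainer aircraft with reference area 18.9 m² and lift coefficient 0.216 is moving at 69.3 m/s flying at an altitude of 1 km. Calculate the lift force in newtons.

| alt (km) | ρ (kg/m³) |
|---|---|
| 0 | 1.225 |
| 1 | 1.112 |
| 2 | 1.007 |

L = 10900 N

At 1 km, from the table: ρ = 1.112 kg/m³.
L = ½ρv²S·CL = ½ × 1.112 × 69.3² × 18.9 × 0.216 = 10900 N ≈ 10.9 kN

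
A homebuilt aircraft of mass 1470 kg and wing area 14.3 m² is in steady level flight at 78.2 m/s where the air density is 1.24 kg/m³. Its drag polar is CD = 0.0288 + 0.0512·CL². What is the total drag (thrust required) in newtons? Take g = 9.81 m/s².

Weight W = mg = 1470 × 9.81 = 14421 N; in level flight L = W.
q = ½ρv² = ½ × 1.24 × 78.2² = 3791 Pa.
CL = W/(q·S) = 14421 / (3791 × 14.3) = 0.266.
CD = 0.0288 + 0.0512 × 0.266² = 0.03242.
D = q·S·CD = 3791 × 14.3 × 0.03242 = 1758 N

D = 1760 N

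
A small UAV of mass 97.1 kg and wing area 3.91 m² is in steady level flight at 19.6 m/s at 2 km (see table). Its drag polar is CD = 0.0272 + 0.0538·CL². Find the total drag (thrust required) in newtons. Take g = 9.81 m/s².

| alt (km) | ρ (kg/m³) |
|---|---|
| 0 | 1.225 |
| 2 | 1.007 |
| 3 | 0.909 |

D = 85.1 N

At 2 km, from the table: ρ = 1.007 kg/m³.
In steady level flight, lift balances weight: W = mg = 97.1 × 9.81 = 952.55 N.
q = ½ρv² = ½ × 1.007 × 19.6² = 193.4 Pa.
CL = W/(q·S) = 952.55 / (193.4 × 3.91) = 1.26.
CD = 0.0272 + 0.0538 × 1.26² = 0.1125.
D = q·S·CD = 193.4 × 3.91 × 0.1125 = 85.12 N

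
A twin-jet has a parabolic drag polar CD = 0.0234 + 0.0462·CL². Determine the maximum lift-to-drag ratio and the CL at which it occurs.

For CD = CD0 + K·CL², (L/D)max occurs at CL* = √(CD0/K) and equals 1/(2√(K·CD0)).
(L/D)max = 1/(2√(0.0462 × 0.0234)) = 1/(2 × 0.03288) = 15.2
CL* = √(0.0234/0.0462) = 0.712

(L/D)max = 15.2, at CL = 0.712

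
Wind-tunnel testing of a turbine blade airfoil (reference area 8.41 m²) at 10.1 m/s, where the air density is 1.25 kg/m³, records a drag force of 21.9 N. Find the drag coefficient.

CD = 0.0408

From D = ½ρv²S·CD, rearranging gives CD = 2D/(ρv²S).
CD = 2 × 21.9 / (1.25 × 10.1² × 8.41) = 0.0408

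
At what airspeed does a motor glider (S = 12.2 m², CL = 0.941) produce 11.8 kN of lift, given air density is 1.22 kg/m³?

v = 41 m/s

L = ½ρv²S·CL ⇒ v = √(2L/(ρ·S·CL))
v = √(2 × 11800 / (1.22 × 12.2 × 0.941)) = √1685 = 41 m/s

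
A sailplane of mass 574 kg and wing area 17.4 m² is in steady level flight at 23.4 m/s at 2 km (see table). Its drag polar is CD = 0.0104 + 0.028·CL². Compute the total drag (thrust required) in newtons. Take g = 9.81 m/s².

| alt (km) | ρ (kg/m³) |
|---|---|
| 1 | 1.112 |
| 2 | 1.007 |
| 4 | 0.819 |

At 2 km, from the table: ρ = 1.007 kg/m³.
Level flight ⇒ L = W = m·g = 574 × 9.81 = 5630.9 N.
Dynamic pressure q = 0.5 × 1.007 × 23.4² = 275.7 Pa.
Required CL = L/(qS) = 5630.9/(275.7·17.4) = 1.174.
CD = 0.0104 + 0.028 × 1.174² = 0.04898.
D = q·S·CD = 275.7 × 17.4 × 0.04898 = 235 N

D = 235 N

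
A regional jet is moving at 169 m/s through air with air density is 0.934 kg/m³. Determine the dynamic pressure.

q = ½ρv² = ½ × 0.934 × 169² = 13300 Pa

q = 13300 Pa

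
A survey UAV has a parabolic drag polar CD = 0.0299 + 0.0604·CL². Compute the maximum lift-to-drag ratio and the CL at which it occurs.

(L/D)max = 11.8, at CL = 0.704

For CD = CD0 + K·CL², (L/D)max occurs at CL* = √(CD0/K) and equals 1/(2√(K·CD0)).
(L/D)max = 1/(2√(0.0604 × 0.0299)) = 1/(2 × 0.0425) = 11.8
CL* = √(0.0299/0.0604) = 0.704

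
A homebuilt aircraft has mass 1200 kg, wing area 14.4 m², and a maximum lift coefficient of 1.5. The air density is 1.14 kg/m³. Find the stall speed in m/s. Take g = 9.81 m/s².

V_stall = 30.9 m/s

At stall, lift equals weight: L = W = m·g = 1200 × 9.81 = 11770 N.
V_stall = √(2W/(ρ·S·CL,max)) = √(2 × 11770 / (1.14 × 14.4 × 1.5))
V_stall = √956.1 = 30.9 m/s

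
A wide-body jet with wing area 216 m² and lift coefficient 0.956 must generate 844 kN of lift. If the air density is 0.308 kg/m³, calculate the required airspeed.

L = ½ρv²S·CL ⇒ v = √(2L/(ρ·S·CL))
v = √(2 × 8.44×10^5 / (0.308 × 216 × 0.956)) = √26540 = 163 m/s

v = 163 m/s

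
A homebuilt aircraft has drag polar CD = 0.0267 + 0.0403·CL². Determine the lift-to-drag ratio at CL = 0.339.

CD = 0.0267 + 0.0403 × 0.339² = 0.03133
L/D = CL/CD = 0.339 / 0.03133 = 10.8

L/D = 10.8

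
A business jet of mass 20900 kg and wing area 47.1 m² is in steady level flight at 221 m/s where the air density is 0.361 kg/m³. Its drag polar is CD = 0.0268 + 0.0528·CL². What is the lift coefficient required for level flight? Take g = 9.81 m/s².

Level flight ⇒ L = W = m·g = 20900 × 9.81 = 2.0503×10^5 N.
Dynamic pressure q = 0.5 × 0.361 × 221² = 8816 Pa.
CL = W/(q·S) = 2.0503×10^5 / (8816 × 47.1) = 0.4938.

CL = 0.494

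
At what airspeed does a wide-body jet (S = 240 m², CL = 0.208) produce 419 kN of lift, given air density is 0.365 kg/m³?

v = 214 m/s

L = ½ρv²S·CL ⇒ v = √(2L/(ρ·S·CL))
v = √(2 × 4.19×10^5 / (0.365 × 240 × 0.208)) = √45990 = 214 m/s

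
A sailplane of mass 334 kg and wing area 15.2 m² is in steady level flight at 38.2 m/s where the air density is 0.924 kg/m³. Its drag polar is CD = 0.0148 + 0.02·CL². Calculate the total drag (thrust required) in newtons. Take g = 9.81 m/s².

D = 173 N

In steady level flight, lift balances weight: W = mg = 334 × 9.81 = 3276.5 N.
Dynamic pressure q = 0.5 × 0.924 × 38.2² = 674.2 Pa.
CL = 2W/(ρv²S) = 2×3276.5/(0.924×38.2²×15.2) = 0.3197.
CD = 0.0148 + 0.02 × 0.3197² = 0.01684.
D = q·S·CD = 674.2 × 15.2 × 0.01684 = 172.6 N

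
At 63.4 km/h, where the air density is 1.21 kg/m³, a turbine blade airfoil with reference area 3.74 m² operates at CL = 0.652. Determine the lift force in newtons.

L = 458 N

Convert speed: v = 63.4 km/h ÷ 3.6 = 17.61 m/s.
Dynamic pressure q = ½ρv² = ½ × 1.21 × 17.61² = 187.6 Pa.
L = q·S·CL = 187.6 × 3.74 × 0.652 = 458 N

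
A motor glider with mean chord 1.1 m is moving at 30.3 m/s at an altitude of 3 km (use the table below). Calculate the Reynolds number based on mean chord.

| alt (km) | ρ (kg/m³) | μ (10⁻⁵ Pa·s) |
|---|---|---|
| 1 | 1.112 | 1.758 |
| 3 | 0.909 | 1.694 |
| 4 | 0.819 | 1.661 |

Re = 1.79×10^6

At 3 km, from the table: ρ = 0.909 kg/m³, μ = 1.694×10⁻⁵ Pa·s.
Re = ρ·v·c/μ = 0.909 × 30.3 × 1.1 / (1.694×10⁻⁵) = 1.79×10^6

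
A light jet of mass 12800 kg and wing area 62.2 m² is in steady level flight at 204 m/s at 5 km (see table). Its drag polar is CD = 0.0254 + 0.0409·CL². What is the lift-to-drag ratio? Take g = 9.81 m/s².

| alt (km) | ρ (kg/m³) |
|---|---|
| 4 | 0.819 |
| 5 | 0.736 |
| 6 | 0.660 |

L/D = 5.05

At 5 km, from the table: ρ = 0.736 kg/m³.
In steady level flight, lift balances weight: W = mg = 12800 × 9.81 = 1.2557×10^5 N.
q = ½ρv² = ½ × 0.736 × 204² = 15310 Pa.
CL = W/(q·S) = 1.2557×10^5 / (15310 × 62.2) = 0.1318.
CD = 0.0254 + 0.0409 × 0.1318² = 0.02611.
L/D = CL/CD = 0.1318 / 0.02611 = 5.05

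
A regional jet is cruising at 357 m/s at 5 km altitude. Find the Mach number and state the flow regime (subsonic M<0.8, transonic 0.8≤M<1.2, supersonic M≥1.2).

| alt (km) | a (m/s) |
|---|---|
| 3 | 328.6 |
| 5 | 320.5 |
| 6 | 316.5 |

M = 1.11 (transonic)

At 5 km, from the table: a = 320.5 m/s.
M = v/a = 357 / 320.5 = 1.11
M = 1.11 → transonic.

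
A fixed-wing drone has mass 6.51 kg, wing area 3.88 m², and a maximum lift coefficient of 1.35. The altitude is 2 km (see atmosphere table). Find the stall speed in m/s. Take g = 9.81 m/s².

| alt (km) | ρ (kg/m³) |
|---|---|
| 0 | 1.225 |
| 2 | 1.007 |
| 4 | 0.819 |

At 2 km, from the table: ρ = 1.007 kg/m³.
At stall, lift equals weight: L = W = m·g = 6.51 × 9.81 = 63.86 N.
From L = ½ρV²S·CL,max = W: V_stall = √(2W/(ρSCL,max)) = √(2·63.86/(1.007·3.88·1.35))
V_stall = √24.22 = 4.92 m/s

V_stall = 4.92 m/s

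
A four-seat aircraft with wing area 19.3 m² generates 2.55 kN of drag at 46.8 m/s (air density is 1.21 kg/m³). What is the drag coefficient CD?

From D = ½ρv²S·CD, rearranging gives CD = 2D/(ρv²S).
CD = 2 × 2550 / (1.21 × 46.8² × 19.3) = 0.0997

CD = 0.0997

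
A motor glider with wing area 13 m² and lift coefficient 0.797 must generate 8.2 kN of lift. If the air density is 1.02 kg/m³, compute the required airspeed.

v = 39.4 m/s

L = ½ρv²S·CL ⇒ v = √(2L/(ρ·S·CL))
v = √(2 × 8200 / (1.02 × 13 × 0.797)) = √1552 = 39.4 m/s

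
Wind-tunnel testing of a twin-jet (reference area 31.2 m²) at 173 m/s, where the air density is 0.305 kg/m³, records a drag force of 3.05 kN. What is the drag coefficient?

CD = 0.0214

From D = ½ρv²S·CD, rearranging gives CD = 2D/(ρv²S).
CD = 2 × 3050 / (0.305 × 173² × 31.2) = 0.0214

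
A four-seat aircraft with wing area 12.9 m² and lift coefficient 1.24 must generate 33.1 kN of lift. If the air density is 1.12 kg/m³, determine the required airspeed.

L = ½ρv²S·CL ⇒ v = √(2L/(ρ·S·CL))
v = √(2 × 33100 / (1.12 × 12.9 × 1.24)) = √3695 = 60.8 m/s

v = 60.8 m/s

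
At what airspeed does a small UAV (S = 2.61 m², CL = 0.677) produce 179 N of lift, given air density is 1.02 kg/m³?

v = 14.1 m/s

L = ½ρv²S·CL ⇒ v = √(2L/(ρ·S·CL))
v = √(2 × 179 / (1.02 × 2.61 × 0.677)) = √198.6 = 14.1 m/s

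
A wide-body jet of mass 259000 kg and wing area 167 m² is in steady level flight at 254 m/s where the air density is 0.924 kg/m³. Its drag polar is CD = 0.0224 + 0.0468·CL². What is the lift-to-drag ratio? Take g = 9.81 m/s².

L/D = 14.8

Weight W = mg = 259000 × 9.81 = 2.5408×10^6 N; in level flight L = W.
q = ½ρv² = ½ × 0.924 × 254² = 29810 Pa.
CL = W/(q·S) = 2.5408×10^6 / (29810 × 167) = 0.5104.
CD = 0.0224 + 0.0468 × 0.5104² = 0.03459.
L/D = CL/CD = 0.5104 / 0.03459 = 14.8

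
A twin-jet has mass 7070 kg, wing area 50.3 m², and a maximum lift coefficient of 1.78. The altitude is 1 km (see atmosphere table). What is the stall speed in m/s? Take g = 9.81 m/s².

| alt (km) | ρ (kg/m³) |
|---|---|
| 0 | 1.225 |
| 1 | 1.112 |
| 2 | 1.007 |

V_stall = 37.3 m/s

At 1 km, from the table: ρ = 1.112 kg/m³.
Weight W = mg = 7070 × 9.81 = 69360 N.
V_stall = √(2W/(ρ·S·CL,max)) = √(2 × 69360 / (1.112 × 50.3 × 1.78))
V_stall = √1393 = 37.3 m/s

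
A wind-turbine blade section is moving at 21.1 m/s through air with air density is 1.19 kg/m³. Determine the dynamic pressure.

q = 265 Pa

q = ½ρv² = ½ × 1.19 × 21.1² = 265 Pa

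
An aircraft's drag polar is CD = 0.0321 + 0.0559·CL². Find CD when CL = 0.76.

CD = 0.0321 + 0.0559 × 0.76² = 0.0321 + 0.03229 = 0.0644

CD = 0.0644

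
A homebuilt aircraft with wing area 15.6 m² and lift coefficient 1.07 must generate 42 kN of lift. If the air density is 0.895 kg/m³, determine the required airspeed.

L = ½ρv²S·CL ⇒ v = √(2L/(ρ·S·CL))
v = √(2 × 42000 / (0.895 × 15.6 × 1.07)) = √5623 = 75 m/s

v = 75 m/s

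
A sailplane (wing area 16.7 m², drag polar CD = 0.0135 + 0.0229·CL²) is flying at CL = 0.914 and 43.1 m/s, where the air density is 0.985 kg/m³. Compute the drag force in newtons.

D = 499 N

CD = 0.0135 + 0.0229 × 0.914² = 0.03263
D = ½ρv²S·CD = ½ × 0.985 × 43.1² × 16.7 × 0.03263 = 499 N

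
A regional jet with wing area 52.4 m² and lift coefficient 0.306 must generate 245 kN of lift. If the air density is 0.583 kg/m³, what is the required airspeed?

v = 229 m/s

L = ½ρv²S·CL ⇒ v = √(2L/(ρ·S·CL))
v = √(2 × 2.45×10^5 / (0.583 × 52.4 × 0.306)) = √52420 = 229 m/s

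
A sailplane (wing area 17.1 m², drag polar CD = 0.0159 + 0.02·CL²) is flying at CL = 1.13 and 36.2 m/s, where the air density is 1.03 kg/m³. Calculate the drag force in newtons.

D = 478 N

CD = 0.0159 + 0.02 × 1.13² = 0.04144
D = ½ρv²S·CD = ½ × 1.03 × 36.2² × 17.1 × 0.04144 = 478 N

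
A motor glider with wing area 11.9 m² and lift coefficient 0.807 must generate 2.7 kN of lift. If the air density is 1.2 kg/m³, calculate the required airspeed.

v = 21.6 m/s

L = ½ρv²S·CL ⇒ v = √(2L/(ρ·S·CL))
v = √(2 × 2700 / (1.2 × 11.9 × 0.807)) = √468.6 = 21.6 m/s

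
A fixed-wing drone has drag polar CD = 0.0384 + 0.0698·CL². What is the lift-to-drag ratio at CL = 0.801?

CD = 0.0384 + 0.0698 × 0.801² = 0.08318
L/D = CL/CD = 0.801 / 0.08318 = 9.63

L/D = 9.63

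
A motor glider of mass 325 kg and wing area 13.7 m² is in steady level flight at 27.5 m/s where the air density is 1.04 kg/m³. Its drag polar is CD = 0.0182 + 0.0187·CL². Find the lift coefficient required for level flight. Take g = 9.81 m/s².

Level flight ⇒ L = W = m·g = 325 × 9.81 = 3188.2 N.
Dynamic pressure q = 0.5 × 1.04 × 27.5² = 393.2 Pa.
CL = 2W/(ρv²S) = 2×3188.2/(1.04×27.5²×13.7) = 0.5918.

CL = 0.592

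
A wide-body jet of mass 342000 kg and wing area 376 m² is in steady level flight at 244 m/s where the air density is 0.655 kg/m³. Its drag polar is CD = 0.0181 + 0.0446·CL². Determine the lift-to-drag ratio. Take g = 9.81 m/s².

L/D = 16.7

In steady level flight, lift balances weight: W = mg = 342000 × 9.81 = 3.355×10^6 N.
Dynamic pressure q = 0.5 × 0.655 × 244² = 19500 Pa.
CL = W/(q·S) = 3.355×10^6 / (19500 × 376) = 0.4576.
CD = 0.0181 + 0.0446 × 0.4576² = 0.02744.
L/D = CL/CD = 0.4576 / 0.02744 = 16.7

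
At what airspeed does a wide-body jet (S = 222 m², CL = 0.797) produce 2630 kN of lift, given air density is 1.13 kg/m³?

v = 162 m/s

L = ½ρv²S·CL ⇒ v = √(2L/(ρ·S·CL))
v = √(2 × 2.63×10^6 / (1.13 × 222 × 0.797)) = √26310 = 162 m/s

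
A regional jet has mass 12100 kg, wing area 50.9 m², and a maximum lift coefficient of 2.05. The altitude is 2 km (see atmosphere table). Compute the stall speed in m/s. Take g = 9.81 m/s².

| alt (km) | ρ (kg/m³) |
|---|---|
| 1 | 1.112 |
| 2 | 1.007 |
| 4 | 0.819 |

At 2 km, from the table: ρ = 1.007 kg/m³.
Stall occurs when L = W at CL,max. W = mg = 12100 × 9.81 = 1.187×10^5 N.
From L = ½ρV²S·CL,max = W: V_stall = √(2W/(ρSCL,max)) = √(2·1.187×10^5/(1.007·50.9·2.05))
V_stall = √2259 = 47.5 m/s

V_stall = 47.5 m/s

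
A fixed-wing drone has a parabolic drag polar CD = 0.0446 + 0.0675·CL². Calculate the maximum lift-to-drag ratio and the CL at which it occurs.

For CD = CD0 + K·CL², (L/D)max occurs at CL* = √(CD0/K) and equals 1/(2√(K·CD0)).
(L/D)max = 1/(2√(0.0675 × 0.0446)) = 1/(2 × 0.05487) = 9.11
CL* = √(0.0446/0.0675) = 0.813

(L/D)max = 9.11, at CL = 0.813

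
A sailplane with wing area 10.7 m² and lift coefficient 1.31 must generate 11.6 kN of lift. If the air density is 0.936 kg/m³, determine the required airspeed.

L = ½ρv²S·CL ⇒ v = √(2L/(ρ·S·CL))
v = √(2 × 11600 / (0.936 × 10.7 × 1.31)) = √1768 = 42.1 m/s

v = 42.1 m/s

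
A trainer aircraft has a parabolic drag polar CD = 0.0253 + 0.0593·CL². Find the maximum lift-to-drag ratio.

For CD = CD0 + K·CL², (L/D)max occurs at CL* = √(CD0/K) and equals 1/(2√(K·CD0)).
(L/D)max = 1/(2√(0.0593 × 0.0253)) = 1/(2 × 0.03873) = 12.9

(L/D)max = 12.9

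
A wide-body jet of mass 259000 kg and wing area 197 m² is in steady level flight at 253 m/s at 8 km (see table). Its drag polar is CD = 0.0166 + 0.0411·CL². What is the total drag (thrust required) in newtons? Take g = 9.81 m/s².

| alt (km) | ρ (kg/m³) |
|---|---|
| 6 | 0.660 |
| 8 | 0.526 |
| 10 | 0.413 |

D = 1.35×10^5 N

At 8 km, from the table: ρ = 0.526 kg/m³.
In steady level flight, lift balances weight: W = mg = 259000 × 9.81 = 2.5408×10^6 N.
Dynamic pressure q = 0.5 × 0.526 × 253² = 16830 Pa.
CL = 2W/(ρv²S) = 2×2.5408×10^6/(0.526×253²×197) = 0.7661.
CD = 0.0166 + 0.0411 × 0.7661² = 0.04072.
D = q·S·CD = 16830 × 197 × 0.04072 = 1.351×10^5 N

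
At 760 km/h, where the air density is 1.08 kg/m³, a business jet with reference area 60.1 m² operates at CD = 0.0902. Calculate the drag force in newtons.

D = 1.3×10^5 N

Convert speed: v = 760 km/h ÷ 3.6 = 211.1 m/s.
Dynamic pressure q = ½ρv² = ½ × 1.08 × 211.1² = 24070 Pa.
D = q·S·CD = 24070 × 60.1 × 0.0902 = 1.3×10^5 N ≈ 130 kN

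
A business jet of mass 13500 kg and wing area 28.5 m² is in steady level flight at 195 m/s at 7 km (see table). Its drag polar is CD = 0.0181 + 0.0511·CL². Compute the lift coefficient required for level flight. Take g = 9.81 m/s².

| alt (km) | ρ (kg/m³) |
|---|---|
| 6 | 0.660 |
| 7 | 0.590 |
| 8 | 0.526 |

At 7 km, from the table: ρ = 0.590 kg/m³.
Level flight ⇒ L = W = m·g = 13500 × 9.81 = 1.3244×10^5 N.
Dynamic pressure q = 0.5 × 0.59 × 195² = 11220 Pa.
CL = W/(q·S) = 1.3244×10^5 / (11220 × 28.5) = 0.4143.

CL = 0.414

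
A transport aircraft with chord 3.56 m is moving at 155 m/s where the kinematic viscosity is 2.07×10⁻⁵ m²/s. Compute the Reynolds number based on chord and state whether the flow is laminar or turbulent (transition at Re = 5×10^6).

Re = v·c/ν = 155 × 3.56 / (2.07×10⁻⁵) = 2.67×10^7
Since 2.67×10^7 > 5×10^6, the flow is turbulent.

Re = 2.67×10^7 (turbulent)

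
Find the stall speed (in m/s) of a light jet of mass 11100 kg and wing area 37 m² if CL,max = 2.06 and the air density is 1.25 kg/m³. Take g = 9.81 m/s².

Stall occurs when L = W at CL,max. W = mg = 11100 × 9.81 = 1.089×10^5 N.
From L = ½ρV²S·CL,max = W: V_stall = √(2W/(ρSCL,max)) = √(2·1.089×10^5/(1.25·37·2.06))
V_stall = √2286 = 47.8 m/s

V_stall = 47.8 m/s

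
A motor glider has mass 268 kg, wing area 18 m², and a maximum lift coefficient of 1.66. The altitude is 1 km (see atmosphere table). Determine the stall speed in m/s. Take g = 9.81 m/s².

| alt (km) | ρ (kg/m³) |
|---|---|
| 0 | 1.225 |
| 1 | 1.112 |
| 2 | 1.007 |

V_stall = 12.6 m/s

At 1 km, from the table: ρ = 1.112 kg/m³.
Weight W = mg = 268 × 9.81 = 2629 N.
V_stall = √(2W/(ρ·S·CL,max)) = √(2 × 2629 / (1.112 × 18 × 1.66))
V_stall = √158.3 = 12.6 m/s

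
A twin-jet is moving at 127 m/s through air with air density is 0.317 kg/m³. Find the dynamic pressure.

q = ½ρv² = ½ × 0.317 × 127² = 2560 Pa

q = 2560 Pa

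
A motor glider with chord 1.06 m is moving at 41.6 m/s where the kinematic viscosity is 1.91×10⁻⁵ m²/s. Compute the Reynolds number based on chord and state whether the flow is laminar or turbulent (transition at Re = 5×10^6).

Re = 2.31×10^6 (laminar)

Re = v·c/ν = 41.6 × 1.06 / (1.91×10⁻⁵) = 2.31×10^6
Since 2.31×10^6 < 5×10^6, the flow is laminar.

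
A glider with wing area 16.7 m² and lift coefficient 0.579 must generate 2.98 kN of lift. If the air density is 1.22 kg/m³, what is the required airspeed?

v = 22.5 m/s

L = ½ρv²S·CL ⇒ v = √(2L/(ρ·S·CL))
v = √(2 × 2980 / (1.22 × 16.7 × 0.579)) = √505.2 = 22.5 m/s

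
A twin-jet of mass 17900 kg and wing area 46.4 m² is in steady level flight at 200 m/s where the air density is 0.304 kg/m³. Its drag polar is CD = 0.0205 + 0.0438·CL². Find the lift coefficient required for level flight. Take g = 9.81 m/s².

Level flight ⇒ L = W = m·g = 17900 × 9.81 = 1.756×10^5 N.
q = ½ρv² = ½ × 0.304 × 200² = 6080 Pa.
Required CL = L/(qS) = 1.756×10^5/(6080·46.4) = 0.6224.

CL = 0.622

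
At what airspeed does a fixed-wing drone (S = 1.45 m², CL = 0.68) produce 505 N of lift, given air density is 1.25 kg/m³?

v = 28.6 m/s

L = ½ρv²S·CL ⇒ v = √(2L/(ρ·S·CL))
v = √(2 × 505 / (1.25 × 1.45 × 0.68)) = √819.5 = 28.6 m/s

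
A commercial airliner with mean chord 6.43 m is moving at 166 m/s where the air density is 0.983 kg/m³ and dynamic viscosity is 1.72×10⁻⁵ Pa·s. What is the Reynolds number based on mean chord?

Re = ρ·v·c/μ = 0.983 × 166 × 6.43 / (1.72×10⁻⁵) = 6.1×10^7

Re = 6.1×10^7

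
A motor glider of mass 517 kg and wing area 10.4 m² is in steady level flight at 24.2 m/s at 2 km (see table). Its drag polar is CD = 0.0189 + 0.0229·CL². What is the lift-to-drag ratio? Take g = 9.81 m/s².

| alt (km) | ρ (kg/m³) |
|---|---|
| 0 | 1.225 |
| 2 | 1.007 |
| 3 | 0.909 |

At 2 km, from the table: ρ = 1.007 kg/m³.
In steady level flight, lift balances weight: W = mg = 517 × 9.81 = 5071.8 N.
Dynamic pressure q = 0.5 × 1.007 × 24.2² = 294.9 Pa.
Required CL = L/(qS) = 5071.8/(294.9·10.4) = 1.654.
CD = 0.0189 + 0.0229 × 1.654² = 0.08154.
L/D = CL/CD = 1.654 / 0.08154 = 20.3

L/D = 20.3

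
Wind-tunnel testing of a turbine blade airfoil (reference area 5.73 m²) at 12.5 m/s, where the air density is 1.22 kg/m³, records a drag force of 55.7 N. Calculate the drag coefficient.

From D = ½ρv²S·CD, rearranging gives CD = 2D/(ρv²S).
CD = 2 × 55.7 / (1.22 × 12.5² × 5.73) = 0.102

CD = 0.102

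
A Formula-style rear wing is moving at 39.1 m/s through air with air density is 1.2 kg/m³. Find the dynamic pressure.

q = 917 Pa

q = ½ρv² = ½ × 1.2 × 39.1² = 917 Pa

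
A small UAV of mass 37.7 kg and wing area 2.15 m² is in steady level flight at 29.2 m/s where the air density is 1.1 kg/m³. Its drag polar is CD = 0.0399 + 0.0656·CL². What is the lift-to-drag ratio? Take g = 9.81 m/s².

L/D = 7.53

In steady level flight, lift balances weight: W = mg = 37.7 × 9.81 = 369.84 N.
Dynamic pressure q = 0.5 × 1.1 × 29.2² = 469 Pa.
Required CL = L/(qS) = 369.84/(469·2.15) = 0.3668.
CD = 0.0399 + 0.0656 × 0.3668² = 0.04873.
L/D = CL/CD = 0.3668 / 0.04873 = 7.53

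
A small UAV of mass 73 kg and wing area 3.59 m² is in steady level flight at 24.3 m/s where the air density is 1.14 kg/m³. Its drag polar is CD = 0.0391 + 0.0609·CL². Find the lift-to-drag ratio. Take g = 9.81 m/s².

L/D = 9.8

Weight W = mg = 73 × 9.81 = 716.13 N; in level flight L = W.
Dynamic pressure q = 0.5 × 1.14 × 24.3² = 336.6 Pa.
Required CL = L/(qS) = 716.13/(336.6·3.59) = 0.5927.
CD = 0.0391 + 0.0609 × 0.5927² = 0.06049.
L/D = CL/CD = 0.5927 / 0.06049 = 9.8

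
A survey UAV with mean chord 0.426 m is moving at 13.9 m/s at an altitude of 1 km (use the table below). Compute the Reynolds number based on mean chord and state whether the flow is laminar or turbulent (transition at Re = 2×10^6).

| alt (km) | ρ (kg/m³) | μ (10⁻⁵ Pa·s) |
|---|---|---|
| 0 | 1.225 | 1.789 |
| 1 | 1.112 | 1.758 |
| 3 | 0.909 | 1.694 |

At 1 km, from the table: ρ = 1.112 kg/m³, μ = 1.758×10⁻⁵ Pa·s.
Re = ρ·v·c/μ = 1.112 × 13.9 × 0.426 / (1.758×10⁻⁵) = 3.75×10^5
Since 3.75×10^5 < 2×10^6, the flow is laminar.

Re = 3.75×10^5 (laminar)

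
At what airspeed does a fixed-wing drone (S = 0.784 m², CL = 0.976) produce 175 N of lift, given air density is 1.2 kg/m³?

L = ½ρv²S·CL ⇒ v = √(2L/(ρ·S·CL))
v = √(2 × 175 / (1.2 × 0.784 × 0.976)) = √381.2 = 19.5 m/s

v = 19.5 m/s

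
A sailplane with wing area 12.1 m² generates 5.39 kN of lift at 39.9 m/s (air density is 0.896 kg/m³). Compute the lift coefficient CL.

CL = 0.625

From L = ½ρv²S·CL, rearranging gives CL = 2L/(ρv²S).
CL = 2 × 5390 / (0.896 × 39.9² × 12.1) = 0.625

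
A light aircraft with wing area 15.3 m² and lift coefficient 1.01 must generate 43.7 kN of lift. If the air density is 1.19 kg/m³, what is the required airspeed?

v = 68.9 m/s

L = ½ρv²S·CL ⇒ v = √(2L/(ρ·S·CL))
v = √(2 × 43700 / (1.19 × 15.3 × 1.01)) = √4753 = 68.9 m/s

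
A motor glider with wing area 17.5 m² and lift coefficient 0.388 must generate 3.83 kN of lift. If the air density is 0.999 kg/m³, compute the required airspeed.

v = 33.6 m/s

L = ½ρv²S·CL ⇒ v = √(2L/(ρ·S·CL))
v = √(2 × 3830 / (0.999 × 17.5 × 0.388)) = √1129 = 33.6 m/s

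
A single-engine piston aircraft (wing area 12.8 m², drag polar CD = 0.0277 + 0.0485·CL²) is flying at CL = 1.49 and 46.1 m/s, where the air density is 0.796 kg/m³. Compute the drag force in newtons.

D = 1470 N

CD = 0.0277 + 0.0485 × 1.49² = 0.1354
D = ½ρv²S·CD = ½ × 0.796 × 46.1² × 12.8 × 0.1354 = 1470 N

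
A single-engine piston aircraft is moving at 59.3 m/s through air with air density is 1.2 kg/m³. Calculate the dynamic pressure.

q = ½ρv² = ½ × 1.2 × 59.3² = 2110 Pa

q = 2110 Pa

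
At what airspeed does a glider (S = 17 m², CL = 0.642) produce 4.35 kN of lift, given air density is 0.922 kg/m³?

L = ½ρv²S·CL ⇒ v = √(2L/(ρ·S·CL))
v = √(2 × 4350 / (0.922 × 17 × 0.642)) = √864.6 = 29.4 m/s

v = 29.4 m/s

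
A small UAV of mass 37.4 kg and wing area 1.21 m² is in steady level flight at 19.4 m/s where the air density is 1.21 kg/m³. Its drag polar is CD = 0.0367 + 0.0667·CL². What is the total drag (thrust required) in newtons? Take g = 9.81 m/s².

In steady level flight, lift balances weight: W = mg = 37.4 × 9.81 = 366.89 N.
Dynamic pressure q = 0.5 × 1.21 × 19.4² = 227.7 Pa.
CL = W/(q·S) = 366.89 / (227.7 × 1.21) = 1.332.
CD = 0.0367 + 0.0667 × 1.332² = 0.155.
D = q·S·CD = 227.7 × 1.21 × 0.155 = 42.7 N

D = 42.7 N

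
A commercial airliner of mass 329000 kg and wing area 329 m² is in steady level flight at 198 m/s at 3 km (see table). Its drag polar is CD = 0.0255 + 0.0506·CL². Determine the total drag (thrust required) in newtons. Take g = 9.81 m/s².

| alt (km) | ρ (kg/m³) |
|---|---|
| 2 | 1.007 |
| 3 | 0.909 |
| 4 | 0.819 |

At 3 km, from the table: ρ = 0.909 kg/m³.
Level flight ⇒ L = W = m·g = 329000 × 9.81 = 3.2275×10^6 N.
Dynamic pressure q = 0.5 × 0.909 × 198² = 17820 Pa.
CL = 2W/(ρv²S) = 2×3.2275×10^6/(0.909×198²×329) = 0.5506.
CD = 0.0255 + 0.0506 × 0.5506² = 0.04084.
D = q·S·CD = 17820 × 329 × 0.04084 = 2.394×10^5 N

D = 2.39×10^5 N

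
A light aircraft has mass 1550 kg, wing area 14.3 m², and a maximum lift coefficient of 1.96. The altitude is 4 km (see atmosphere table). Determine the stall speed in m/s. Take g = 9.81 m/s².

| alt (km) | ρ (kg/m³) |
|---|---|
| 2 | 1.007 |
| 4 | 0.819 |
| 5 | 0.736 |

V_stall = 36.4 m/s

At 4 km, from the table: ρ = 0.819 kg/m³.
Stall occurs when L = W at CL,max. W = mg = 1550 × 9.81 = 15210 N.
V_stall = √(2W/(ρ·S·CL,max)) = √(2 × 15210 / (0.819 × 14.3 × 1.96))
V_stall = √1325 = 36.4 m/s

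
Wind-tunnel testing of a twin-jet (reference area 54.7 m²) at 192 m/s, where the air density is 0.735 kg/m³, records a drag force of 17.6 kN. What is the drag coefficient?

From D = ½ρv²S·CD, rearranging gives CD = 2D/(ρv²S).
CD = 2 × 17600 / (0.735 × 192² × 54.7) = 0.0238

CD = 0.0238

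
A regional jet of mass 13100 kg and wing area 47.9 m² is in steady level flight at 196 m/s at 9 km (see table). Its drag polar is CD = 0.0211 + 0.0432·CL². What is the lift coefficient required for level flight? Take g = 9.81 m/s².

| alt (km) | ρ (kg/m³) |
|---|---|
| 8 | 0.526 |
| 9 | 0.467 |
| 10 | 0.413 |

CL = 0.299

At 9 km, from the table: ρ = 0.467 kg/m³.
Level flight ⇒ L = W = m·g = 13100 × 9.81 = 1.2851×10^5 N.
q = ½ρv² = ½ × 0.467 × 196² = 8970 Pa.
CL = W/(q·S) = 1.2851×10^5 / (8970 × 47.9) = 0.2991.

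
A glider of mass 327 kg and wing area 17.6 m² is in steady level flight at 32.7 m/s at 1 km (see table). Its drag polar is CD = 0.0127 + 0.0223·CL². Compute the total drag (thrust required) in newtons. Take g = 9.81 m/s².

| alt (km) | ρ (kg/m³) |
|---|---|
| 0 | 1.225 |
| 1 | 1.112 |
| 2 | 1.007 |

At 1 km, from the table: ρ = 1.112 kg/m³.
Weight W = mg = 327 × 9.81 = 3207.9 N; in level flight L = W.
q = ½ρv² = ½ × 1.112 × 32.7² = 594.5 Pa.
CL = W/(q·S) = 3207.9 / (594.5 × 17.6) = 0.3066.
CD = 0.0127 + 0.0223 × 0.3066² = 0.0148.
D = q·S·CD = 594.5 × 17.6 × 0.0148 = 154.8 N

D = 155 N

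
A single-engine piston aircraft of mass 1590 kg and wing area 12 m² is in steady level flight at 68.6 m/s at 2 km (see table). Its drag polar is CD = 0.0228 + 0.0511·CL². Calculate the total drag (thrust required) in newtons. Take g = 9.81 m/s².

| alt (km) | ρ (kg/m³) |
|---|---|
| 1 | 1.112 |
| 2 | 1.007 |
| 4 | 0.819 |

D = 1090 N

At 2 km, from the table: ρ = 1.007 kg/m³.
Level flight ⇒ L = W = m·g = 1590 × 9.81 = 15598 N.
q = ½ρv² = ½ × 1.007 × 68.6² = 2369 Pa.
CL = 2W/(ρv²S) = 2×15598/(1.007×68.6²×12) = 0.5486.
CD = 0.0228 + 0.0511 × 0.5486² = 0.03818.
D = q·S·CD = 2369 × 12 × 0.03818 = 1086 N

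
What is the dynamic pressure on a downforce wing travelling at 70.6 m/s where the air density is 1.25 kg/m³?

q = ½ρv² = ½ × 1.25 × 70.6² = 3120 Pa

q = 3120 Pa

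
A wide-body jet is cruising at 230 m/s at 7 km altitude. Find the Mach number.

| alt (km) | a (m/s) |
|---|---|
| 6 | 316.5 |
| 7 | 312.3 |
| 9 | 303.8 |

M = 0.736

At 7 km, from the table: a = 312.3 m/s.
M = v/a = 230 / 312.3 = 0.736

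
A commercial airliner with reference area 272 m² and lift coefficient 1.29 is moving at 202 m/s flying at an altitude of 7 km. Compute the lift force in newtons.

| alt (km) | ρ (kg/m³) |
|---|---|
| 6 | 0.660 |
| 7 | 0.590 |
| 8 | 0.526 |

L = 4.22×10^6 N

At 7 km, from the table: ρ = 0.590 kg/m³.
L = ½ρv²S·CL = ½ × 0.59 × 202² × 272 × 1.29 = 4.22×10^6 N ≈ 4220 kN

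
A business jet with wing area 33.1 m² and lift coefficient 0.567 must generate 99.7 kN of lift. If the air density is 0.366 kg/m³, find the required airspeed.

L = ½ρv²S·CL ⇒ v = √(2L/(ρ·S·CL))
v = √(2 × 99700 / (0.366 × 33.1 × 0.567)) = √29030 = 170 m/s

v = 170 m/s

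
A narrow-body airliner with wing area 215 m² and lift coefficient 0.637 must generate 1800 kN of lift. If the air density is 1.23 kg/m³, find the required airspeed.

L = ½ρv²S·CL ⇒ v = √(2L/(ρ·S·CL))
v = √(2 × 1.8×10^6 / (1.23 × 215 × 0.637)) = √21370 = 146 m/s

v = 146 m/s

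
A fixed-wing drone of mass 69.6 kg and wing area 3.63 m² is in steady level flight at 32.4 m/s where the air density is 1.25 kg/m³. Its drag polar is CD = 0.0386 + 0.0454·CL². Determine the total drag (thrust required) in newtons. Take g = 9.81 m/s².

Weight W = mg = 69.6 × 9.81 = 682.78 N; in level flight L = W.
q = ½ρv² = ½ × 1.25 × 32.4² = 656.1 Pa.
CL = 2W/(ρv²S) = 2×682.78/(1.25×32.4²×3.63) = 0.2867.
CD = 0.0386 + 0.0454 × 0.2867² = 0.04233.
D = q·S·CD = 656.1 × 3.63 × 0.04233 = 100.8 N

D = 101 N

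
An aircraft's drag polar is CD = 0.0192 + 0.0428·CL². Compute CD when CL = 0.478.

CD = 0.0192 + 0.0428 × 0.478² = 0.0192 + 0.009779 = 0.029

CD = 0.029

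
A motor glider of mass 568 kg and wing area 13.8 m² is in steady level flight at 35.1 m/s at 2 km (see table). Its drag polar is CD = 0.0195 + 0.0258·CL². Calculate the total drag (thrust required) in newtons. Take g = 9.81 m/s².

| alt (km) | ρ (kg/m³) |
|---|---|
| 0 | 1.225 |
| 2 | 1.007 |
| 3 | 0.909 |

D = 261 N

At 2 km, from the table: ρ = 1.007 kg/m³.
Weight W = mg = 568 × 9.81 = 5572.1 N; in level flight L = W.
q = ½ρv² = ½ × 1.007 × 35.1² = 620.3 Pa.
CL = 2W/(ρv²S) = 2×5572.1/(1.007×35.1²×13.8) = 0.6509.
CD = 0.0195 + 0.0258 × 0.6509² = 0.03043.
D = q·S·CD = 620.3 × 13.8 × 0.03043 = 260.5 N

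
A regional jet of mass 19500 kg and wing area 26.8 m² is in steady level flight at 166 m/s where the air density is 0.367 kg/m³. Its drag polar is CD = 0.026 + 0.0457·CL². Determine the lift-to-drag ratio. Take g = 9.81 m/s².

L/D = 12.1

In steady level flight, lift balances weight: W = mg = 19500 × 9.81 = 1.913×10^5 N.
q = ½ρv² = ½ × 0.367 × 166² = 5057 Pa.
CL = 2W/(ρv²S) = 2×1.913×10^5/(0.367×166²×26.8) = 1.412.
CD = 0.026 + 0.0457 × 1.412² = 0.1171.
L/D = CL/CD = 1.412 / 0.1171 = 12.1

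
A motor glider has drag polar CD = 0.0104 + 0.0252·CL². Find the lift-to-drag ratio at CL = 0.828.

CD = 0.0104 + 0.0252 × 0.828² = 0.02768
L/D = CL/CD = 0.828 / 0.02768 = 29.9

L/D = 29.9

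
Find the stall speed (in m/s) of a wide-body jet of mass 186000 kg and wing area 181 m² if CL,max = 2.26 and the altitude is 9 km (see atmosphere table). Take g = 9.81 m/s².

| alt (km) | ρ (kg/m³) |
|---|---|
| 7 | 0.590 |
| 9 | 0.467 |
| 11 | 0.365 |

V_stall = 138 m/s

At 9 km, from the table: ρ = 0.467 kg/m³.
Stall occurs when L = W at CL,max. W = mg = 186000 × 9.81 = 1.825×10^6 N.
From L = ½ρV²S·CL,max = W: V_stall = √(2W/(ρSCL,max)) = √(2·1.825×10^6/(0.467·181·2.26))
V_stall = √19100 = 138 m/s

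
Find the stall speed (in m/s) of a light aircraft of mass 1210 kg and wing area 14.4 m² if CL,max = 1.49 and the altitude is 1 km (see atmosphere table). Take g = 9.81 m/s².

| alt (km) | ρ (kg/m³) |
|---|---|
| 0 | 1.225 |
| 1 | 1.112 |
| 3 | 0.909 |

At 1 km, from the table: ρ = 1.112 kg/m³.
Stall occurs when L = W at CL,max. W = mg = 1210 × 9.81 = 11870 N.
V_stall = √(2W/(ρ·S·CL,max)) = √(2 × 11870 / (1.112 × 14.4 × 1.49))
V_stall = √995 = 31.5 m/s

V_stall = 31.5 m/s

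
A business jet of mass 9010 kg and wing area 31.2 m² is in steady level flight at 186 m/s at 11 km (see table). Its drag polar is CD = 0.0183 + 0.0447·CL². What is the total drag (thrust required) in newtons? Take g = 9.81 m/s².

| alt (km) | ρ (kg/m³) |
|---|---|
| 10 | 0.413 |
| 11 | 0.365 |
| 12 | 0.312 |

At 11 km, from the table: ρ = 0.365 kg/m³.
Weight W = mg = 9010 × 9.81 = 88388 N; in level flight L = W.
q = ½ρv² = ½ × 0.365 × 186² = 6314 Pa.
Required CL = L/(qS) = 88388/(6314·31.2) = 0.4487.
CD = 0.0183 + 0.0447 × 0.4487² = 0.0273.
D = q·S·CD = 6314 × 31.2 × 0.0273 = 5378 N

D = 5380 N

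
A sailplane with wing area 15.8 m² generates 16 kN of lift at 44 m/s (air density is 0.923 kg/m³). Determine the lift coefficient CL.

From L = ½ρv²S·CL, rearranging gives CL = 2L/(ρv²S).
CL = 2 × 16000 / (0.923 × 44² × 15.8) = 1.13

CL = 1.13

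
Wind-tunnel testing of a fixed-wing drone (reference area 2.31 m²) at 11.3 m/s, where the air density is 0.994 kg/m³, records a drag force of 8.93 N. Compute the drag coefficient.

From D = ½ρv²S·CD, rearranging gives CD = 2D/(ρv²S).
CD = 2 × 8.93 / (0.994 × 11.3² × 2.31) = 0.0609

CD = 0.0609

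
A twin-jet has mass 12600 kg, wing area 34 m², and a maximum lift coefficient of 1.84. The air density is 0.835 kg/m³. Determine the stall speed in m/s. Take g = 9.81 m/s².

V_stall = 68.8 m/s

At stall, lift equals weight: L = W = m·g = 12600 × 9.81 = 1.236×10^5 N.
V_stall = √(2W/(ρ·S·CL,max)) = √(2 × 1.236×10^5 / (0.835 × 34 × 1.84))
V_stall = √4732 = 68.8 m/s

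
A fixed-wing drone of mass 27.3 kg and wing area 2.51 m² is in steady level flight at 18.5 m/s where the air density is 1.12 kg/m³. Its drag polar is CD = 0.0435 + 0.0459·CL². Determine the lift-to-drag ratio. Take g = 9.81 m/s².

L/D = 9.64

Weight W = mg = 27.3 × 9.81 = 267.81 N; in level flight L = W.
Dynamic pressure q = 0.5 × 1.12 × 18.5² = 191.7 Pa.
Required CL = L/(qS) = 267.81/(191.7·2.51) = 0.5567.
CD = 0.0435 + 0.0459 × 0.5567² = 0.05773.
L/D = CL/CD = 0.5567 / 0.05773 = 9.64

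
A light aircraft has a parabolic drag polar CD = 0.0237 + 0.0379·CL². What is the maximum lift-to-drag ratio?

(L/D)max = 16.7

For CD = CD0 + K·CL², (L/D)max occurs at CL* = √(CD0/K) and equals 1/(2√(K·CD0)).
(L/D)max = 1/(2√(0.0379 × 0.0237)) = 1/(2 × 0.02997) = 16.7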